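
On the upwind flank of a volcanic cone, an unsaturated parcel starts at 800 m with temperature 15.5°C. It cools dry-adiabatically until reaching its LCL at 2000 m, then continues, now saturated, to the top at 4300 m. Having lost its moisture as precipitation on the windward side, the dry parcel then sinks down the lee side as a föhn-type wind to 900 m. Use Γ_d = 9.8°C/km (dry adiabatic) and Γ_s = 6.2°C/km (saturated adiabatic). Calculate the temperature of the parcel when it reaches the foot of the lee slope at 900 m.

800 → 2000 m (dry, 9.8°C/km): ΔT = -9.8 × 1.2 = -11.76°C → T = 3.74°C
2000 → 4300 m (saturated, 6.2°C/km): ΔT = -6.2 × 2.3 = -14.26°C → T = -10.52°C
4300 → 900 m (dry descent, 9.8°C/km): ΔT = +9.8 × 3.4 = +33.32°C → T = 22.8°C

22.8°C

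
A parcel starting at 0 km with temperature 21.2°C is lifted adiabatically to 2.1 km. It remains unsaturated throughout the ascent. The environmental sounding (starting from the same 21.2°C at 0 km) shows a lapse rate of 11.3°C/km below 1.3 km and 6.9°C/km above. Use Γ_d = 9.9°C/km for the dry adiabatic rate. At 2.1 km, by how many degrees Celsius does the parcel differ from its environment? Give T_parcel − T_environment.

-0.58°C (parcel cooler than environment)

Parcel:
  Dry to 2100 m: -9.9 × 2.1 km = -20.79°C, so T = 0.41°C.
Environment:
  Environment, lower layer to 1300 m: -11.3 × 1.3 km = -14.69°C, so T = 6.51°C.
  Environment, upper layer to 2100 m: -6.9 × 0.8 km = -5.52°C, so T = 0.99°C.
T_parcel − T_env = 0.41 − 0.99 = -0.58°C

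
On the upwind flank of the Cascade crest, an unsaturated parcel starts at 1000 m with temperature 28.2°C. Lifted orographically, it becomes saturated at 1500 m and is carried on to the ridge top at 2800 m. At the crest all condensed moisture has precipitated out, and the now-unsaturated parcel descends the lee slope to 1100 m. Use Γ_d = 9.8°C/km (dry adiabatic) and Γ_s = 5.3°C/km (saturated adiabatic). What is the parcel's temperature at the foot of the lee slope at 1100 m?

33.07°C

1000–1500 m, dry: Δz = 0.5 km ⇒ ΔT = -4.9°C; T = 23.3°C
1500–2800 m, saturated: Δz = 1.3 km ⇒ ΔT = -6.89°C; T = 16.41°C
2800–1100 m, dry descent: Δz = 1.7 km ⇒ ΔT = +16.66°C; T = 33.07°C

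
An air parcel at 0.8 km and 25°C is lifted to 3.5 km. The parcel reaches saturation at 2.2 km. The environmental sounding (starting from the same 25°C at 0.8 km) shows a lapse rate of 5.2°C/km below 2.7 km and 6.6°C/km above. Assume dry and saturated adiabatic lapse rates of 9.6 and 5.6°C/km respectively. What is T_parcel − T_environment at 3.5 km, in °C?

-5.56°C (parcel cooler than environment)

Parcel:
  800 → 2200 m (dry, 9.6°C/km): ΔT = -9.6 × 1.4 = -13.44°C → T = 11.56°C
  2200 → 3500 m (saturated, 5.6°C/km): ΔT = -5.6 × 1.3 = -7.28°C → T = 4.28°C
Environment:
  800 → 2700 m (environment, lower layer, 5.2°C/km): ΔT = -5.2 × 1.9 = -9.88°C → T = 15.12°C
  2700 → 3500 m (environment, upper layer, 6.6°C/km): ΔT = -6.6 × 0.8 = -5.28°C → T = 9.84°C
T_parcel − T_env = 4.28 − 9.84 = -5.56°C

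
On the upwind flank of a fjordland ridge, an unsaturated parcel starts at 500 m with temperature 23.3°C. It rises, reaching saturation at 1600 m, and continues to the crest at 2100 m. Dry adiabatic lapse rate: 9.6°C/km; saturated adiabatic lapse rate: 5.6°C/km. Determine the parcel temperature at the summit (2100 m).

9.94°C

500 → 1600 m (dry, 9.6°C/km): ΔT = -9.6 × 1.1 = -10.56°C → T = 12.74°C
1600 → 2100 m (saturated, 5.6°C/km): ΔT = -5.6 × 0.5 = -2.8°C → T = 9.94°C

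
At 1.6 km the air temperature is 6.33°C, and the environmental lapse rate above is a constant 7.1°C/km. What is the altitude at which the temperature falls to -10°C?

Height above start = (6.33 − (-10)) / 7.1 = 2.3 km
Altitude = 1600 m + 2300 m = 3900 m

3.9 km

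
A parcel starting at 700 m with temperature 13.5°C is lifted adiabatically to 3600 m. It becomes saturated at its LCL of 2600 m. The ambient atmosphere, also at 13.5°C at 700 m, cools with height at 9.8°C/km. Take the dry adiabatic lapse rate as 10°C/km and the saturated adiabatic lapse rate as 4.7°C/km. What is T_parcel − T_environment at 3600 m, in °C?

Parcel:
  Dry to 2600 m: -10 × 1.9 km = -19°C, so T = -5.5°C.
  Saturated to 3600 m: -4.7 × 1 km = -4.7°C, so T = -10.2°C.
Environment:
  Environment to 3600 m: -9.8 × 2.9 km = -28.42°C, so T = -14.92°C.
T_parcel − T_env = -10.2 − (-14.92) = +4.72°C

+4.72°C (parcel warmer than environment)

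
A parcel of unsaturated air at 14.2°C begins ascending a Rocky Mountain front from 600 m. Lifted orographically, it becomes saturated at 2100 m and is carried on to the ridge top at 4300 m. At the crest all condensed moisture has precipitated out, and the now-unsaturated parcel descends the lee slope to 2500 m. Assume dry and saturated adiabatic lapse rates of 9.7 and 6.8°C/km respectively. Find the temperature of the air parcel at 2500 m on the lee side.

600 → 2100 m (dry, 9.7°C/km): ΔT = -9.7 × 1.5 = -14.55°C → T = -0.35°C
2100 → 4300 m (saturated, 6.8°C/km): ΔT = -6.8 × 2.2 = -14.96°C → T = -15.31°C
4300 → 2500 m (dry descent, 9.7°C/km): ΔT = +9.7 × 1.8 = +17.46°C → T = 2.15°C

2.15°C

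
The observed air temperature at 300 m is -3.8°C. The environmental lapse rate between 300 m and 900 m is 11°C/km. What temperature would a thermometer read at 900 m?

-10.4°C

Environmental to 900 m: -11 × 0.6 km = -6.6°C, so T = -10.4°C.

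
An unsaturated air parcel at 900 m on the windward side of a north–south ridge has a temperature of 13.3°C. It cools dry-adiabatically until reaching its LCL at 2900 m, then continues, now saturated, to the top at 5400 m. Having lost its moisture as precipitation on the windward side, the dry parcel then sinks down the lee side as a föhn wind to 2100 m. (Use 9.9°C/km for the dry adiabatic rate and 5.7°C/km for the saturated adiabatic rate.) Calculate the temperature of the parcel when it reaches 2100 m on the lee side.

900 → 2900 m (dry, 9.9°C/km): ΔT = -9.9 × 2 = -19.8°C → T = -6.5°C
2900 → 5400 m (saturated, 5.7°C/km): ΔT = -5.7 × 2.5 = -14.25°C → T = -20.75°C
5400 → 2100 m (dry descent, 9.9°C/km): ΔT = +9.9 × 3.3 = +32.67°C → T = 11.92°C

11.92°C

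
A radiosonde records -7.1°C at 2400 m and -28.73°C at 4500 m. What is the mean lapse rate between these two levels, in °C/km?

Γ = −ΔT/Δz = (-7.1 − (-28.73)) / (4500 − 2400) m
  = 21.63°C / 2.1 km = 10.3°C/km

10.3°C/km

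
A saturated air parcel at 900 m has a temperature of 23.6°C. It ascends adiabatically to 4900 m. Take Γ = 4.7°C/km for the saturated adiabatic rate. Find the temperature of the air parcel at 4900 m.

Saturated adiabatic to 4900 m: -4.7 × 4 km = -18.8°C, so T = 4.8°C.

4.8°C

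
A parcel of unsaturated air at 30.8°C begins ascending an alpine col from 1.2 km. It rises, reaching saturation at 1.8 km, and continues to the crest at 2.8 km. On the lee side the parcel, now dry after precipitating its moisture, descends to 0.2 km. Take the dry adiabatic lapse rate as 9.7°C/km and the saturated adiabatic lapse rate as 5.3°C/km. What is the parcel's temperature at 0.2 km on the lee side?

Dry to 1800 m: -9.7 × 0.6 km = -5.82°C, so T = 24.98°C.
Saturated to 2800 m: -5.3 × 1 km = -5.3°C, so T = 19.68°C.
Dry descent to 200 m: +9.7 × 2.6 km = +25.22°C, so T = 44.9°C.

44.9°C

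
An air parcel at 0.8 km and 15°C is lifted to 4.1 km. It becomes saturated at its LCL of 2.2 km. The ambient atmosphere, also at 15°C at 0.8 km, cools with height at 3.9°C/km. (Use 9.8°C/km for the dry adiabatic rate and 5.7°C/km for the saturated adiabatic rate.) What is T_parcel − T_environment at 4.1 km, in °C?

Parcel:
  800 → 2200 m (dry, 9.8°C/km): ΔT = -9.8 × 1.4 = -13.72°C → T = 1.28°C
  2200 → 4100 m (saturated, 5.7°C/km): ΔT = -5.7 × 1.9 = -10.83°C → T = -9.55°C
Environment:
  800 → 4100 m (environment, 3.9°C/km): ΔT = -3.9 × 3.3 = -12.87°C → T = 2.13°C
T_parcel − T_env = -9.55 − 2.13 = -11.68°C

-11.68°C (parcel cooler than environment)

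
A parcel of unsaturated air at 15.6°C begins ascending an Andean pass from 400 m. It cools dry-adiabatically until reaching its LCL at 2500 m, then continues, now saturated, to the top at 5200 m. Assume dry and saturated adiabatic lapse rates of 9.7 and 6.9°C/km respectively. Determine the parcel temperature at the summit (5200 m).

400–2500 m, dry: Δz = 2.1 km ⇒ ΔT = -20.37°C; T = -4.77°C
2500–5200 m, saturated: Δz = 2.7 km ⇒ ΔT = -18.63°C; T = -23.4°C

-23.4°C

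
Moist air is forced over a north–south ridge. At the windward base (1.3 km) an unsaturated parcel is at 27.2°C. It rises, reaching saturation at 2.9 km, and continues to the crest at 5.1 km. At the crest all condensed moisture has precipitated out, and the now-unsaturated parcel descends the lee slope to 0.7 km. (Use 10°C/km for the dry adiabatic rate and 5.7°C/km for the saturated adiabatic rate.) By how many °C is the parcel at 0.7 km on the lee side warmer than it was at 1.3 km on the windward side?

+15.46°C

From 1300 m to 2900 m (dry): cools by 10 × 1.6 = 16°C, giving 11.2°C.
From 2900 m to 5100 m (saturated): cools by 5.7 × 2.2 = 12.54°C, giving -1.34°C.
From 5100 m to 700 m (dry descent): warms by 10 × 4.4 = 44°C, giving 42.66°C.
Net change vs windward start: 42.66 − 27.2 = +15.46°C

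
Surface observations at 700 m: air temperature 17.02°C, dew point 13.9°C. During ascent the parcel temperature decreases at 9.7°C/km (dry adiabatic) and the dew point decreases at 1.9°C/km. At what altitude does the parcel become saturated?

1100 m

T and T_d converge at 9.7 − 1.9 = 7.8°C per km
Height above start = (17.02 − 13.9) / 7.8 = 0.4 km
LCL altitude = 700 m + 400 m = 1100 m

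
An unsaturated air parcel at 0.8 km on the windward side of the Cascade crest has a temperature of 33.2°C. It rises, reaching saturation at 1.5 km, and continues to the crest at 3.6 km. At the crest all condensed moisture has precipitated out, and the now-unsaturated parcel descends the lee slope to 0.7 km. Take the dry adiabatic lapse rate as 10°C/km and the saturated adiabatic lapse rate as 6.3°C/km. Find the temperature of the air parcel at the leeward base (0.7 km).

Dry to 1500 m: -10 × 0.7 km = -7°C, so T = 26.2°C.
Saturated to 3600 m: -6.3 × 2.1 km = -13.23°C, so T = 12.97°C.
Dry descent to 700 m: +10 × 2.9 km = +29°C, so T = 41.97°C.

41.97°C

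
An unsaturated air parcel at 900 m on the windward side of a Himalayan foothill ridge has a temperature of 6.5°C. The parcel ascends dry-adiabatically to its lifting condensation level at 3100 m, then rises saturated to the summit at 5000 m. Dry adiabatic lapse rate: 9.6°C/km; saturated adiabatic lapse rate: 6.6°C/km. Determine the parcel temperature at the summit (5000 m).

-27.16°C

900–3100 m, dry: Δz = 2.2 km ⇒ ΔT = -21.12°C; T = -14.62°C
3100–5000 m, saturated: Δz = 1.9 km ⇒ ΔT = -12.54°C; T = -27.16°C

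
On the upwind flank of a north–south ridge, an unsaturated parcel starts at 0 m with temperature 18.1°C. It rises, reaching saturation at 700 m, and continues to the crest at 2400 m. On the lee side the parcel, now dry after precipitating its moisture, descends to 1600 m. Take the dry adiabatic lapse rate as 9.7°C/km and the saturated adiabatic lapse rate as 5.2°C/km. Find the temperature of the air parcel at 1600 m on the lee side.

0–700 m, dry: Δz = 0.7 km ⇒ ΔT = -6.79°C; T = 11.31°C
700–2400 m, saturated: Δz = 1.7 km ⇒ ΔT = -8.84°C; T = 2.47°C
2400–1600 m, dry descent: Δz = 0.8 km ⇒ ΔT = +7.76°C; T = 10.23°C

10.23°C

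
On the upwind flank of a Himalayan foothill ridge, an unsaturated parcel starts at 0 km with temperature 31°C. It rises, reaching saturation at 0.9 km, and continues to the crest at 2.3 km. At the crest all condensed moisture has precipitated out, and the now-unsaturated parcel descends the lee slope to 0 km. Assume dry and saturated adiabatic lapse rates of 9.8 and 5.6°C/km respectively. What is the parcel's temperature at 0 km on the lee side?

36.88°C

Dry to 900 m: -9.8 × 0.9 km = -8.82°C, so T = 22.18°C.
Saturated to 2300 m: -5.6 × 1.4 km = -7.84°C, so T = 14.34°C.
Dry descent to 0 m: +9.8 × 2.3 km = +22.54°C, so T = 36.88°C.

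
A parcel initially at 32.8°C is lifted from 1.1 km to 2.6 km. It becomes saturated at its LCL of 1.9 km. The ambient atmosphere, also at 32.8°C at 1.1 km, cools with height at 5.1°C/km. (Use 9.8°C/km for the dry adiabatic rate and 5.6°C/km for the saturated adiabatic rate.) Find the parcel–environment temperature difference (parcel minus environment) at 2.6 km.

Parcel:
  Dry to 1900 m: -9.8 × 0.8 km = -7.84°C, so T = 24.96°C.
  Saturated to 2600 m: -5.6 × 0.7 km = -3.92°C, so T = 21.04°C.
Environment:
  Environment to 2600 m: -5.1 × 1.5 km = -7.65°C, so T = 25.15°C.
T_parcel − T_env = 21.04 − 25.15 = -4.11°C

-4.11°C (parcel cooler than environment)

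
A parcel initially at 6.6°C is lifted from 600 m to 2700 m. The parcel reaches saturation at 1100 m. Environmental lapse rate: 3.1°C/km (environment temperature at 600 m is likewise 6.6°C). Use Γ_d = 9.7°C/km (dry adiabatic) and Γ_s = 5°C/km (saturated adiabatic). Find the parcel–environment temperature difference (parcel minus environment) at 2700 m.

-6.34°C (parcel cooler than environment)

Parcel:
  600 → 1100 m (dry, 9.7°C/km): ΔT = -9.7 × 0.5 = -4.85°C → T = 1.75°C
  1100 → 2700 m (saturated, 5°C/km): ΔT = -5 × 1.6 = -8°C → T = -6.25°C
Environment:
  600 → 2700 m (environment, 3.1°C/km): ΔT = -3.1 × 2.1 = -6.51°C → T = 0.09°C
T_parcel − T_env = -6.25 − 0.09 = -6.34°C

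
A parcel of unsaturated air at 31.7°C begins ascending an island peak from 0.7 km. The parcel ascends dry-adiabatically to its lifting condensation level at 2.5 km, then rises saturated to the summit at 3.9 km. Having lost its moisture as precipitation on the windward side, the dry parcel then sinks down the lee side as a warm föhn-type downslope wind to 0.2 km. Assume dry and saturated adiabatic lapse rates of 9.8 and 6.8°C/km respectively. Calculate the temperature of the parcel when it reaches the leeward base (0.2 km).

40.8°C

700 → 2500 m (dry, 9.8°C/km): ΔT = -9.8 × 1.8 = -17.64°C → T = 14.06°C
2500 → 3900 m (saturated, 6.8°C/km): ΔT = -6.8 × 1.4 = -9.52°C → T = 4.54°C
3900 → 200 m (dry descent, 9.8°C/km): ΔT = +9.8 × 3.7 = +36.26°C → T = 40.8°C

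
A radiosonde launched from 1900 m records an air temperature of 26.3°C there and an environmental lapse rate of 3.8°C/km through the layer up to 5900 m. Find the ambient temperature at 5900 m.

1900–5900 m, environmental: Δz = 4 km ⇒ ΔT = -15.2°C; T = 11.1°C

11.1°C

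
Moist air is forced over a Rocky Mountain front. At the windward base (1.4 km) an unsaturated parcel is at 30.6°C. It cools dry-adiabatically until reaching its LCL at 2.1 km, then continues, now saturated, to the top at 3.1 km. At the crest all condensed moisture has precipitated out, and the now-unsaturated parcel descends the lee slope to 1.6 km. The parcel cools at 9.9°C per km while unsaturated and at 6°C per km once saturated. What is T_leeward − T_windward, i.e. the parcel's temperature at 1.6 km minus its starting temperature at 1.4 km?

From 1400 m to 2100 m (dry): cools by 9.9 × 0.7 = 6.93°C, giving 23.67°C.
From 2100 m to 3100 m (saturated): cools by 6 × 1 = 6°C, giving 17.67°C.
From 3100 m to 1600 m (dry descent): warms by 9.9 × 1.5 = 14.85°C, giving 32.52°C.
Net change vs windward start: 32.52 − 30.6 = +1.92°C

+1.92°C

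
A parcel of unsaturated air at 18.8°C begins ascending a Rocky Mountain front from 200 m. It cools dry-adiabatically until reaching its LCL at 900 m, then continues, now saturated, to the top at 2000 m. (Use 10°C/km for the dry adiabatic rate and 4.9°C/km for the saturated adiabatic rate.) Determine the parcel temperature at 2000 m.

Dry to 900 m: -10 × 0.7 km = -7°C, so T = 11.8°C.
Saturated to 2000 m: -4.9 × 1.1 km = -5.39°C, so T = 6.41°C.

6.41°C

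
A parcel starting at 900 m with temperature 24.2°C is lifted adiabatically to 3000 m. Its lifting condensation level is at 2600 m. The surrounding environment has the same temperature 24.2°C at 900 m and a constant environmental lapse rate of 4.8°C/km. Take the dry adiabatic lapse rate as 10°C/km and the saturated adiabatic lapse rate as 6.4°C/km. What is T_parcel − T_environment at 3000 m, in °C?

Parcel:
  Dry to 2600 m: -10 × 1.7 km = -17°C, so T = 7.2°C.
  Saturated to 3000 m: -6.4 × 0.4 km = -2.56°C, so T = 4.64°C.
Environment:
  Environment to 3000 m: -4.8 × 2.1 km = -10.08°C, so T = 14.12°C.
T_parcel − T_env = 4.64 − 14.12 = -9.48°C

-9.48°C (parcel cooler than environment)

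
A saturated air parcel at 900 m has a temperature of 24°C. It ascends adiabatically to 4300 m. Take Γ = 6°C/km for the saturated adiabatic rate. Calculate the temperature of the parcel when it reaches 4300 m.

3.6°C

From 900 m to 4300 m (saturated adiabatic): cools by 6 × 3.4 = 20.4°C, giving 3.6°C.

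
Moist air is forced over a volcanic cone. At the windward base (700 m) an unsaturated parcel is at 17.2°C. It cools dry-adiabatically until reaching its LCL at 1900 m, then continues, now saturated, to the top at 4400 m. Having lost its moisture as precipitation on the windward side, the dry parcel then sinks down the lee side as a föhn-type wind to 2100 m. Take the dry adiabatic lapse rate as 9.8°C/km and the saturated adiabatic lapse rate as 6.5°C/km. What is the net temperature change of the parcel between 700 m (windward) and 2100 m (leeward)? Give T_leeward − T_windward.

-5.47°C

Dry to 1900 m: -9.8 × 1.2 km = -11.76°C, so T = 5.44°C.
Saturated to 4400 m: -6.5 × 2.5 km = -16.25°C, so T = -10.81°C.
Dry descent to 2100 m: +9.8 × 2.3 km = +22.54°C, so T = 11.73°C.
Net change vs windward start: 11.73 − 17.2 = -5.47°C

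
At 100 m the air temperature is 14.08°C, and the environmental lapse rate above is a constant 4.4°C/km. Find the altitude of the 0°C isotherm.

Height above start = (14.08 − 0) / 4.4 = 3.2 km
Altitude = 100 m + 3200 m = 3300 m

3300 m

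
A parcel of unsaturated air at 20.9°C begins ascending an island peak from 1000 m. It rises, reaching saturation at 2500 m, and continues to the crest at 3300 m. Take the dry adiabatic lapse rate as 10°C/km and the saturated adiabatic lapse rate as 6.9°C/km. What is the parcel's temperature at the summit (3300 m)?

0.38°C

1000–2500 m, dry: Δz = 1.5 km ⇒ ΔT = -15°C; T = 5.9°C
2500–3300 m, saturated: Δz = 0.8 km ⇒ ΔT = -5.52°C; T = 0.38°C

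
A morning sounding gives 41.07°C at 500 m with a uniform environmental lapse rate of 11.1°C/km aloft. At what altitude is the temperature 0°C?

Height above start = (41.07 − 0) / 11.1 = 3.7 km
Altitude = 500 m + 3700 m = 4200 m

4200 m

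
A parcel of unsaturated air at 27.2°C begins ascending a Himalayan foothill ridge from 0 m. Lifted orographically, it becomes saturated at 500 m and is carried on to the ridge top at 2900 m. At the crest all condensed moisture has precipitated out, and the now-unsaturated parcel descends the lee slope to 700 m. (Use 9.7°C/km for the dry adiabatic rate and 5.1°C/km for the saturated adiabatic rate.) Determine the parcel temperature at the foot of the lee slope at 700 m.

0 → 500 m (dry, 9.7°C/km): ΔT = -9.7 × 0.5 = -4.85°C → T = 22.35°C
500 → 2900 m (saturated, 5.1°C/km): ΔT = -5.1 × 2.4 = -12.24°C → T = 10.11°C
2900 → 700 m (dry descent, 9.7°C/km): ΔT = +9.7 × 2.2 = +21.34°C → T = 31.45°C

31.45°C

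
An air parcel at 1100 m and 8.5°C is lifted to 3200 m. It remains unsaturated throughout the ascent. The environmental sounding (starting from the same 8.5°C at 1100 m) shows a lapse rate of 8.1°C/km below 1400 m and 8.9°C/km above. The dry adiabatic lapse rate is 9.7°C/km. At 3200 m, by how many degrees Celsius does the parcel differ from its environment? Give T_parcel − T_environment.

-1.92°C (parcel cooler than environment)

Parcel:
  1100–3200 m, dry: Δz = 2.1 km ⇒ ΔT = -20.37°C; T = -11.87°C
Environment:
  1100–1400 m, environment, lower layer: Δz = 0.3 km ⇒ ΔT = -2.43°C; T = 6.07°C
  1400–3200 m, environment, upper layer: Δz = 1.8 km ⇒ ΔT = -16.02°C; T = -9.95°C
T_parcel − T_env = -11.87 − (-9.95) = -1.92°C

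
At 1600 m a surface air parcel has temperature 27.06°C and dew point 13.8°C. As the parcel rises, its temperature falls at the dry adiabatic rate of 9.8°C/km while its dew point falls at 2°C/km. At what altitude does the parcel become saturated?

3300 m

T and T_d converge at 9.8 − 2 = 7.8°C per km
Height above start = (27.06 − 13.8) / 7.8 = 1.7 km
LCL altitude = 1600 m + 1700 m = 3300 m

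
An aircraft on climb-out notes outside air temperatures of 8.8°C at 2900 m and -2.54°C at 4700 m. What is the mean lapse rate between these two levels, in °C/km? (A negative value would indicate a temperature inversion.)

Γ = −ΔT/Δz = (8.8 − (-2.54)) / (4700 − 2900) m
  = 11.34°C / 1.8 km = 6.3°C/km

6.3°C/km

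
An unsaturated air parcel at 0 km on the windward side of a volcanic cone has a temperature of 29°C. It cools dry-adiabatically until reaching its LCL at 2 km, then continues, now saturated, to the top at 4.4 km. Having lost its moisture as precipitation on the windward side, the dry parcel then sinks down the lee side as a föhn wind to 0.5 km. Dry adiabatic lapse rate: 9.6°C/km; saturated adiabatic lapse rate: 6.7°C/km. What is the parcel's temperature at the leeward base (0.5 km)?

From 0 m to 2000 m (dry): cools by 9.6 × 2 = 19.2°C, giving 9.8°C.
From 2000 m to 4400 m (saturated): cools by 6.7 × 2.4 = 16.08°C, giving -6.28°C.
From 4400 m to 500 m (dry descent): warms by 9.6 × 3.9 = 37.44°C, giving 31.16°C.

31.16°C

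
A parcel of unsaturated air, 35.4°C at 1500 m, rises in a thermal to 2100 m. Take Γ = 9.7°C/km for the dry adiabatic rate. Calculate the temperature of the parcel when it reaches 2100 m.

29.58°C

From 1500 m to 2100 m (dry adiabatic): cools by 9.7 × 0.6 = 5.82°C, giving 29.58°C.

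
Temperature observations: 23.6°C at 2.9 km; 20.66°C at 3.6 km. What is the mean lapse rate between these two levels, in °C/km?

4.2°C/km

Γ = −ΔT/Δz = (23.6 − 20.66) / (3600 − 2900) m
  = 2.94°C / 0.7 km = 4.2°C/km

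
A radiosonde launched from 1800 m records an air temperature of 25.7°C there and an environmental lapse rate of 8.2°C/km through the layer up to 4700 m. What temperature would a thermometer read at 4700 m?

1.92°C

1800 → 4700 m (environmental, 8.2°C/km): ΔT = -8.2 × 2.9 = -23.78°C → T = 1.92°C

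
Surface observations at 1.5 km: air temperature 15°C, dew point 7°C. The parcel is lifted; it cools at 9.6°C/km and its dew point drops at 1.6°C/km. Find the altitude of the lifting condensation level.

T and T_d converge at 9.6 − 1.6 = 8°C per km
Height above start = (15 − 7) / 8 = 1 km
LCL altitude = 1500 m + 1000 m = 2500 m

2.5 km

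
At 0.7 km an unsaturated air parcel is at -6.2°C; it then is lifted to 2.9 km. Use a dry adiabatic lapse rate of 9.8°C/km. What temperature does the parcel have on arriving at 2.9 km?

-27.76°C

700–2900 m, dry adiabatic: Δz = 2.2 km ⇒ ΔT = -21.56°C; T = -27.76°C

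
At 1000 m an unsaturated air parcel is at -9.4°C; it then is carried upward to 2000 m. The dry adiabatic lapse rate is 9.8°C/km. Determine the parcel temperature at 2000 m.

From 1000 m to 2000 m (dry adiabatic): cools by 9.8 × 1 = 9.8°C, giving -19.2°C.

-19.2°C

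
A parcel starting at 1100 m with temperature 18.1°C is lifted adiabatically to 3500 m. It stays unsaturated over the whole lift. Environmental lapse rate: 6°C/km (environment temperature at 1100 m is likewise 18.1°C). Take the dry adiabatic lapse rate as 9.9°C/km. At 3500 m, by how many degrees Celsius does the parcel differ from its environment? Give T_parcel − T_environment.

-9.36°C (parcel cooler than environment)

Parcel:
  1100–3500 m, dry: Δz = 2.4 km ⇒ ΔT = -23.76°C; T = -5.66°C
Environment:
  1100–3500 m, environment: Δz = 2.4 km ⇒ ΔT = -14.4°C; T = 3.7°C
T_parcel − T_env = -5.66 − 3.7 = -9.36°C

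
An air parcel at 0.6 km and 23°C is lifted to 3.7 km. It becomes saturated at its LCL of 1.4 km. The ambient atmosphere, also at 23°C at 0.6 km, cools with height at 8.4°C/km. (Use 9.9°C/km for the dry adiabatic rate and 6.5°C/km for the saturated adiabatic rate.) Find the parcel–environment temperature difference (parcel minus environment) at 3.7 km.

Parcel:
  From 600 m to 1400 m (dry): cools by 9.9 × 0.8 = 7.92°C, giving 15.08°C.
  From 1400 m to 3700 m (saturated): cools by 6.5 × 2.3 = 14.95°C, giving 0.13°C.
Environment:
  From 600 m to 3700 m (environment): cools by 8.4 × 3.1 = 26.04°C, giving -3.04°C.
T_parcel − T_env = 0.13 − (-3.04) = +3.17°C

+3.17°C (parcel warmer than environment)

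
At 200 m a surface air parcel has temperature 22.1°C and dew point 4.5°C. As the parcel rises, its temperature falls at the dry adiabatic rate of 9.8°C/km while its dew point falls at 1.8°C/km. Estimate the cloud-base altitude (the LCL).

2400 m

T and T_d converge at 9.8 − 1.8 = 8°C per km
Height above start = (22.1 − 4.5) / 8 = 2.2 km
LCL altitude = 200 m + 2200 m = 2400 m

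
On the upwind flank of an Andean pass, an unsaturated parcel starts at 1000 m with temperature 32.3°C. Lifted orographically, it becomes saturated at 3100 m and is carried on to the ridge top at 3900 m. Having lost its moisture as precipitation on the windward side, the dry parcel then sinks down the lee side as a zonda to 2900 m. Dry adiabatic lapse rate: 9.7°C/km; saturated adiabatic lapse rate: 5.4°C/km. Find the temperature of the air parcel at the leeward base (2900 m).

1000 → 3100 m (dry, 9.7°C/km): ΔT = -9.7 × 2.1 = -20.37°C → T = 11.93°C
3100 → 3900 m (saturated, 5.4°C/km): ΔT = -5.4 × 0.8 = -4.32°C → T = 7.61°C
3900 → 2900 m (dry descent, 9.7°C/km): ΔT = +9.7 × 1 = +9.7°C → T = 17.31°C

17.31°C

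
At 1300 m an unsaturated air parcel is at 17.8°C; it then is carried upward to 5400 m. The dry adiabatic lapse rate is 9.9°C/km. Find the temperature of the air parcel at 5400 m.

1300 → 5400 m (dry adiabatic, 9.9°C/km): ΔT = -9.9 × 4.1 = -40.59°C → T = -22.79°C

-22.79°C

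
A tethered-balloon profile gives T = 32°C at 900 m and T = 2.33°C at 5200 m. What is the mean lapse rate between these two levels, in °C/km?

6.9°C/km

Γ = −ΔT/Δz = (32 − 2.33) / (5200 − 900) m
  = 29.67°C / 4.3 km = 6.9°C/km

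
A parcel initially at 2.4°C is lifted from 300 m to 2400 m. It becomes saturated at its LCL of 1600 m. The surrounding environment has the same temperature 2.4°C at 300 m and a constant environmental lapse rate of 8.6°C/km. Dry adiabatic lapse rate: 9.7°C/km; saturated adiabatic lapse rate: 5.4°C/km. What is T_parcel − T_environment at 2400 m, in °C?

+1.13°C (parcel warmer than environment)

Parcel:
  Dry to 1600 m: -9.7 × 1.3 km = -12.61°C, so T = -10.21°C.
  Saturated to 2400 m: -5.4 × 0.8 km = -4.32°C, so T = -14.53°C.
Environment:
  Environment to 2400 m: -8.6 × 2.1 km = -18.06°C, so T = -15.66°C.
T_parcel − T_env = -14.53 − (-15.66) = +1.13°C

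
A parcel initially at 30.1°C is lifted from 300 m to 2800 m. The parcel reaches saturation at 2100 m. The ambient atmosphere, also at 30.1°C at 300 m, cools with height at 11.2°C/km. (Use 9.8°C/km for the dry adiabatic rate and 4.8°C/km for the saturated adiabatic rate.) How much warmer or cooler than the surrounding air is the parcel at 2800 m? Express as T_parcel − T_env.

+7°C (parcel warmer than environment)

Parcel:
  Dry to 2100 m: -9.8 × 1.8 km = -17.64°C, so T = 12.46°C.
  Saturated to 2800 m: -4.8 × 0.7 km = -3.36°C, so T = 9.1°C.
Environment:
  Environment to 2800 m: -11.2 × 2.5 km = -28°C, so T = 2.1°C.
T_parcel − T_env = 9.1 − 2.1 = +7°C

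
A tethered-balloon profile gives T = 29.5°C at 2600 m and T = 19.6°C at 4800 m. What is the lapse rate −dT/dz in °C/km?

Γ = −ΔT/Δz = (29.5 − 19.6) / (4800 − 2600) m
  = 9.9°C / 2.2 km = 4.5°C/km

4.5°C/km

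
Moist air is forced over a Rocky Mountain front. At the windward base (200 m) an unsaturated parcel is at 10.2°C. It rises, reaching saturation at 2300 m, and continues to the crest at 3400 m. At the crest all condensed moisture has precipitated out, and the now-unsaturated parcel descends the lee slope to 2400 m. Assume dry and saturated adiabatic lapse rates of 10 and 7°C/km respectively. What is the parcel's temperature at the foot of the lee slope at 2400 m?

-8.5°C

200–2300 m, dry: Δz = 2.1 km ⇒ ΔT = -21°C; T = -10.8°C
2300–3400 m, saturated: Δz = 1.1 km ⇒ ΔT = -7.7°C; T = -18.5°C
3400–2400 m, dry descent: Δz = 1 km ⇒ ΔT = +10°C; T = -8.5°C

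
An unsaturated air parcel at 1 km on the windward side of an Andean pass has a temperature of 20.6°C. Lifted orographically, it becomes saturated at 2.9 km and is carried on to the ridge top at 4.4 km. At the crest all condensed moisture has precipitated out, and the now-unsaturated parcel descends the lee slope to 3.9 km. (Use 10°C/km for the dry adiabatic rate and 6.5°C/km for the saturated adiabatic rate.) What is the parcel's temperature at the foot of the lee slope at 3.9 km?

1000–2900 m, dry: Δz = 1.9 km ⇒ ΔT = -19°C; T = 1.6°C
2900–4400 m, saturated: Δz = 1.5 km ⇒ ΔT = -9.75°C; T = -8.15°C
4400–3900 m, dry descent: Δz = 0.5 km ⇒ ΔT = +5°C; T = -3.15°C

-3.15°C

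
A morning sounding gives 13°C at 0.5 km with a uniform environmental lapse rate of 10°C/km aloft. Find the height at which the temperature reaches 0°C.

1.8 km

Height above start = (13 − 0) / 10 = 1.3 km
Altitude = 500 m + 1300 m = 1800 m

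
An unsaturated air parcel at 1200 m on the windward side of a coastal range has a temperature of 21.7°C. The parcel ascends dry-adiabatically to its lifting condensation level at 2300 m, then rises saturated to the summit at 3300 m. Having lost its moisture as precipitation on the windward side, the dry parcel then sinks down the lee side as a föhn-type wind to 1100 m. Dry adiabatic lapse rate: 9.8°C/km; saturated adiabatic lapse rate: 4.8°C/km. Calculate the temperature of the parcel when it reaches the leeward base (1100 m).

1200–2300 m, dry: Δz = 1.1 km ⇒ ΔT = -10.78°C; T = 10.92°C
2300–3300 m, saturated: Δz = 1 km ⇒ ΔT = -4.8°C; T = 6.12°C
3300–1100 m, dry descent: Δz = 2.2 km ⇒ ΔT = +21.56°C; T = 27.68°C

27.68°C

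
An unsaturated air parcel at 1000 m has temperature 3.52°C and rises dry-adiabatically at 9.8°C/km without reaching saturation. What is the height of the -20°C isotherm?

3400 m

Height above start = (3.52 − (-20)) / 9.8 = 2.4 km
Altitude = 1000 m + 2400 m = 3400 m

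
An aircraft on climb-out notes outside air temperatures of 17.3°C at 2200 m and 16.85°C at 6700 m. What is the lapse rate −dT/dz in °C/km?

0.1°C/km

Γ = −ΔT/Δz = (17.3 − 16.85) / (6700 − 2200) m
  = 0.45°C / 4.5 km = 0.1°C/km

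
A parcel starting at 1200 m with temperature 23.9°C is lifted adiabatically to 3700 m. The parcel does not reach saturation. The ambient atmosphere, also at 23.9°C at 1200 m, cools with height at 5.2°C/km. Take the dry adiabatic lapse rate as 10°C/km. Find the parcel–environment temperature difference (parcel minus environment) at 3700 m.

-12°C (parcel cooler than environment)

Parcel:
  From 1200 m to 3700 m (dry): cools by 10 × 2.5 = 25°C, giving -1.1°C.
Environment:
  From 1200 m to 3700 m (environment): cools by 5.2 × 2.5 = 13°C, giving 10.9°C.
T_parcel − T_env = -1.1 − 10.9 = -12°C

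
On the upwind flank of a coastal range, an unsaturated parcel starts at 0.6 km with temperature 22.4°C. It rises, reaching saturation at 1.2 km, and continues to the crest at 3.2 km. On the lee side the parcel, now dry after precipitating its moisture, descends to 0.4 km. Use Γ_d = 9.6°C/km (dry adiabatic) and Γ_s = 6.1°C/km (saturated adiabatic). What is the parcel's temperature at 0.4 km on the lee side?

Dry to 1200 m: -9.6 × 0.6 km = -5.76°C, so T = 16.64°C.
Saturated to 3200 m: -6.1 × 2 km = -12.2°C, so T = 4.44°C.
Dry descent to 400 m: +9.6 × 2.8 km = +26.88°C, so T = 31.32°C.

31.32°C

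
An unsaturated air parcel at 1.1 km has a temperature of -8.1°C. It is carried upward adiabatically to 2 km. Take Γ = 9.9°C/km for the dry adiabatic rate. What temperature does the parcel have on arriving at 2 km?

-17.01°C

1100 → 2000 m (dry adiabatic, 9.9°C/km): ΔT = -9.9 × 0.9 = -8.91°C → T = -17.01°C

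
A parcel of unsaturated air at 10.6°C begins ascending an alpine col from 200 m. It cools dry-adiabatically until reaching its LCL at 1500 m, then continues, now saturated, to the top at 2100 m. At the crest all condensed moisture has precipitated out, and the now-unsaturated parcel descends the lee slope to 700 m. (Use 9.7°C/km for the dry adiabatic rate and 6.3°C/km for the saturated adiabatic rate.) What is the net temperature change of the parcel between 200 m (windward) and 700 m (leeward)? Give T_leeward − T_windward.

-2.81°C

200 → 1500 m (dry, 9.7°C/km): ΔT = -9.7 × 1.3 = -12.61°C → T = -2.01°C
1500 → 2100 m (saturated, 6.3°C/km): ΔT = -6.3 × 0.6 = -3.78°C → T = -5.79°C
2100 → 700 m (dry descent, 9.7°C/km): ΔT = +9.7 × 1.4 = +13.58°C → T = 7.79°C
Net change vs windward start: 7.79 − 10.6 = -2.81°C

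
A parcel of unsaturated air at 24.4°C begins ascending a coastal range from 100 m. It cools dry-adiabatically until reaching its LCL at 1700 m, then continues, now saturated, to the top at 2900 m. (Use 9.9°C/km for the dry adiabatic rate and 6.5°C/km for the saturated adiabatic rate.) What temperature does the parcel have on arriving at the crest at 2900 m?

100–1700 m, dry: Δz = 1.6 km ⇒ ΔT = -15.84°C; T = 8.56°C
1700–2900 m, saturated: Δz = 1.2 km ⇒ ΔT = -7.8°C; T = 0.76°C

0.76°C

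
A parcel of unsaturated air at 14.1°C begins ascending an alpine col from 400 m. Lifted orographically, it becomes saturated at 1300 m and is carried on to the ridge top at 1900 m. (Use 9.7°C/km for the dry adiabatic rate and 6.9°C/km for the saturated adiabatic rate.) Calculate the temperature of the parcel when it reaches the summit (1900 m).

1.23°C

400–1300 m, dry: Δz = 0.9 km ⇒ ΔT = -8.73°C; T = 5.37°C
1300–1900 m, saturated: Δz = 0.6 km ⇒ ΔT = -4.14°C; T = 1.23°C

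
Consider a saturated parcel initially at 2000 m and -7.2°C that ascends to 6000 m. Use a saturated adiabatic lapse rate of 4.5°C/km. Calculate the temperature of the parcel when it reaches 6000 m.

From 2000 m to 6000 m (saturated adiabatic): cools by 4.5 × 4 = 18°C, giving -25.2°C.

-25.2°C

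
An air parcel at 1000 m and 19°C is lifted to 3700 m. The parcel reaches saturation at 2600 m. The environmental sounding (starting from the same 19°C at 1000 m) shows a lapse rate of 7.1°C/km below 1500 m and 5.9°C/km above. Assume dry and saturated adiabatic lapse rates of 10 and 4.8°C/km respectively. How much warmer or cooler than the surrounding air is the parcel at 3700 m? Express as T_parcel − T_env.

Parcel:
  From 1000 m to 2600 m (dry): cools by 10 × 1.6 = 16°C, giving 3°C.
  From 2600 m to 3700 m (saturated): cools by 4.8 × 1.1 = 5.28°C, giving -2.28°C.
Environment:
  From 1000 m to 1500 m (environment, lower layer): cools by 7.1 × 0.5 = 3.55°C, giving 15.45°C.
  From 1500 m to 3700 m (environment, upper layer): cools by 5.9 × 2.2 = 12.98°C, giving 2.47°C.
T_parcel − T_env = -2.28 − 2.47 = -4.75°C

-4.75°C (parcel cooler than environment)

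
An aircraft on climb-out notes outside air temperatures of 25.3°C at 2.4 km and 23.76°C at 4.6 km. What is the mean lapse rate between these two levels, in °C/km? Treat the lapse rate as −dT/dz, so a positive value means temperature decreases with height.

0.7°C/km

Γ = −ΔT/Δz = (25.3 − 23.76) / (4600 − 2400) m
  = 1.54°C / 2.2 km = 0.7°C/km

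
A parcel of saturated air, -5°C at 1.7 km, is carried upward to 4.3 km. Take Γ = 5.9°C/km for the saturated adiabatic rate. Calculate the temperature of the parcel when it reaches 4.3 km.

-20.34°C

From 1700 m to 4300 m (saturated adiabatic): cools by 5.9 × 2.6 = 15.34°C, giving -20.34°C.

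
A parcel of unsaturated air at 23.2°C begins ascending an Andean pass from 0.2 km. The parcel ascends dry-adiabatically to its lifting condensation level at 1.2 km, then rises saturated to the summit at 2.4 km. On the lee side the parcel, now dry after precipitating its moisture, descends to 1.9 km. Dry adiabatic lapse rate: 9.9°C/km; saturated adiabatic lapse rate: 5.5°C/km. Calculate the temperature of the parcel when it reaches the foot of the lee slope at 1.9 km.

From 200 m to 1200 m (dry): cools by 9.9 × 1 = 9.9°C, giving 13.3°C.
From 1200 m to 2400 m (saturated): cools by 5.5 × 1.2 = 6.6°C, giving 6.7°C.
From 2400 m to 1900 m (dry descent): warms by 9.9 × 0.5 = 4.95°C, giving 11.65°C.

11.65°C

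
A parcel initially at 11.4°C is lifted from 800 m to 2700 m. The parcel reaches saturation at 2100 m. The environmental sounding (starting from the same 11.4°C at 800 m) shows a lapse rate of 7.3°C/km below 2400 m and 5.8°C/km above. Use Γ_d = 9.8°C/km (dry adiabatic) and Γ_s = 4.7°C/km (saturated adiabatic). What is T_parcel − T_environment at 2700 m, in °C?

Parcel:
  800 → 2100 m (dry, 9.8°C/km): ΔT = -9.8 × 1.3 = -12.74°C → T = -1.34°C
  2100 → 2700 m (saturated, 4.7°C/km): ΔT = -4.7 × 0.6 = -2.82°C → T = -4.16°C
Environment:
  800 → 2400 m (environment, lower layer, 7.3°C/km): ΔT = -7.3 × 1.6 = -11.68°C → T = -0.28°C
  2400 → 2700 m (environment, upper layer, 5.8°C/km): ΔT = -5.8 × 0.3 = -1.74°C → T = -2.02°C
T_parcel − T_env = -4.16 − (-2.02) = -2.14°C

-2.14°C (parcel cooler than environment)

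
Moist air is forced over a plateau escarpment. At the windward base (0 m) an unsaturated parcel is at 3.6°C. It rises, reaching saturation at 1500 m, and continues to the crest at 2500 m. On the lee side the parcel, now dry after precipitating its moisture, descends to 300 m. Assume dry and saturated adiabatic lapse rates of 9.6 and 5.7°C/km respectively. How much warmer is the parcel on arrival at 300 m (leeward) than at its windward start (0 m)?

+1.02°C

Dry to 1500 m: -9.6 × 1.5 km = -14.4°C, so T = -10.8°C.
Saturated to 2500 m: -5.7 × 1 km = -5.7°C, so T = -16.5°C.
Dry descent to 300 m: +9.6 × 2.2 km = +21.12°C, so T = 4.62°C.
Net change vs windward start: 4.62 − 3.6 = +1.02°C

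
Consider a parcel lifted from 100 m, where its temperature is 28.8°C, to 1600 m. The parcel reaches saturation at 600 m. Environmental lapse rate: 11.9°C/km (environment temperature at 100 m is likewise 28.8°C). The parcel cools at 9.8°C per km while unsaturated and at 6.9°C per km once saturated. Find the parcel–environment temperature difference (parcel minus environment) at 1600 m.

+6.05°C (parcel warmer than environment)

Parcel:
  From 100 m to 600 m (dry): cools by 9.8 × 0.5 = 4.9°C, giving 23.9°C.
  From 600 m to 1600 m (saturated): cools by 6.9 × 1 = 6.9°C, giving 17°C.
Environment:
  From 100 m to 1600 m (environment): cools by 11.9 × 1.5 = 17.85°C, giving 10.95°C.
T_parcel − T_env = 17 − 10.95 = +6.05°C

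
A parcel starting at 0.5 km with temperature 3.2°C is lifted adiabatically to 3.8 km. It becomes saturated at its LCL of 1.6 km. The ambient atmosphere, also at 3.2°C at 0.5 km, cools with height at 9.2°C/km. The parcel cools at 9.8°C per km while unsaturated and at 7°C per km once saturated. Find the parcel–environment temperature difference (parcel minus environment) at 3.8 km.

Parcel:
  500 → 1600 m (dry, 9.8°C/km): ΔT = -9.8 × 1.1 = -10.78°C → T = -7.58°C
  1600 → 3800 m (saturated, 7°C/km): ΔT = -7 × 2.2 = -15.4°C → T = -22.98°C
Environment:
  500 → 3800 m (environment, 9.2°C/km): ΔT = -9.2 × 3.3 = -30.36°C → T = -27.16°C
T_parcel − T_env = -22.98 − (-27.16) = +4.18°C

+4.18°C (parcel warmer than environment)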